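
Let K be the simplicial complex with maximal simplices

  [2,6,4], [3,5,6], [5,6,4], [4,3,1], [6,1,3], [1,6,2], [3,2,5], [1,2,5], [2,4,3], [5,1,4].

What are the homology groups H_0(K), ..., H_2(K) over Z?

K has 6 vertices, 15 edges, 10 triangles.
rank ∂_0 = 0, rank ∂_1 = 5 ⇒ b_0 = 6 − 0 − 5 = 1; all invariant factors of ∂_1 are 1 so no torsion. So H_0 = Z.
rank ∂_1 = 5, rank ∂_2 = 10 ⇒ b_1 = 15 − 5 − 10 = 0; ∂_2 has invariant factor(s) [2] giving torsion. So H_1 = Z_2.
rank ∂_2 = 10, rank ∂_3 = 0 ⇒ b_2 = 10 − 10 − 0 = 0. So H_2 = 0.

H_0 = Z,  H_1 = Z_2,  H_2 = 0.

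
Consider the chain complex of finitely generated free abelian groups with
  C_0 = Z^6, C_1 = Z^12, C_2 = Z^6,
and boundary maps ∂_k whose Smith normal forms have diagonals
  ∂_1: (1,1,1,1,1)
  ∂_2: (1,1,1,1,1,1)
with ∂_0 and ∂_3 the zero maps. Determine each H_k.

H_0: b_0 = 6 − 0 − 5 = 1; torsion from ∂_1 factors > 1: none. So H_0 ≅ Z.
H_1: b_1 = 12 − 5 − 6 = 1; torsion from ∂_2 factors > 1: none. So H_1 ≅ Z.
H_2: b_2 = 6 − 6 − 0 = 0; torsion from ∂_3 factors > 1: none. So H_2 ≅ 0.

H_0 ≅ Z,  H_1 ≅ Z,  H_2 = 0.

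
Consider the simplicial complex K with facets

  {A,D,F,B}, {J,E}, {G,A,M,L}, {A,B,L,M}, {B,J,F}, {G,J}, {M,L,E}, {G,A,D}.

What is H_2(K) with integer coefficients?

K has 9 vertices, 21 edges, 14 triangles, 3 3-simplices.
rank ∂_2 = 11, rank ∂_3 = 3 ⇒ b_2 = 14 − 11 − 3 = 0; all invariant factors of ∂_3 are 1 so no torsion. So H_2 = 0.

H_2 ≅ 0.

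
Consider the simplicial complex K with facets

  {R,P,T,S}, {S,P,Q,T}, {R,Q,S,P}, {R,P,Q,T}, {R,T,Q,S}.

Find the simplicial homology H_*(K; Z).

H_0 = Z,  H_1 = 0,  H_2 = 0,  H_3 = Z.

We work with the vertex ordering P < Q < R < S < T. The simplices of K, each written with vertices in increasing order, are:

  0-simplices (5): P, Q, R, S, T
  1-simplices (10): PQ, PR, PS, PT, QR, QS, QT, RS, RT, ST
  2-simplices (10): PQR, PQS, PQT, PRS, PRT, PST, QRS, QRT, QST, RST
  3-simplices (5): PQRS, PQRT, PQST, PRST, QRST

giving chain groups C_0 ≅ Z^5, C_1 ≅ Z^10, C_2 ≅ Z^10, C_3 ≅ Z^5.

∂_1: C_1 → C_0 sends each edge [p,q] (with p < q) to q − p.
This gives a 5×10 integer matrix of rank 4; reducing to Smith normal form yields diagonal entries (1,1,1,1).

The boundary map ∂_2: C_2 → C_1 acts by ∂[p,q,r] = [q,r] − [p,r] + [p,q]. For instance
  ∂RST = ST − RT + RS,
  ∂PQS = QS − PS + PQ.
The resulting 10×10 matrix has rank 6, and its Smith normal form has invariant factors (1,1,1,1,1,1).

∂_3: C_3 → C_2 sends each 3-simplex σ to the alternating sum Σ_i (−1)^i (σ with its i-th vertex removed). For instance
  ∂PQST = QST − PST + PQT − PQS,
  ∂PRST = RST − PST + PRT − PRS.
The resulting 10×5 matrix has rank 4, and its Smith normal form has invariant factors (1,1,1,1).

From H_k ≅ ker(∂_k) / im(∂_{k+1}) we obtain:

  H_0: rank C_0 − rank ∂_1 = 5 − 4 = 1, and the invariant factors of ∂_1 are all 1, so H_0 = Z.
  H_1: rank ker ∂_1 − rank ∂_2 = (10 − 4) − 6 = 0, and the invariant factors of ∂_2 are all 1, so H_1 = 0.
  H_2: rank ker ∂_2 − rank ∂_3 = (10 − 6) − 4 = 0, and the invariant factors of ∂_3 are all 1, so H_2 = 0.
  H_3: rank ker ∂_3 − rank ∂_4 = (5 − 4) − 0 = 1, and there is no ∂_4, so H_3 = Z.

As a check, the Euler characteristic is 5 − 10 + 10 − 5 = 0, which agrees with 1 − 0 + 0 − 1 = 0.
(K is a triangulation of the 3-sphere S^3.)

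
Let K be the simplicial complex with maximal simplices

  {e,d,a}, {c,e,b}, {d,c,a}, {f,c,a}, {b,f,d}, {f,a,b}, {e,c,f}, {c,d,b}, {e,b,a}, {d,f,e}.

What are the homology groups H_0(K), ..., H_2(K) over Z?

Fix the vertex order a < b < c < d < e < f and write every simplex with vertices in increasing order. Then dim K = 2 and the simplices of K are:

  0-simplices (6): a, b, c, d, e, f
  1-simplices (15): ab, ac, ad, ae, af, bc, bd, be, bf, cd, ce, cf, de, df, ef
  2-simplices (10): abe, abf, acd, acf, ade, bcd, bce, bdf, cef, def

Hence C_0 ≅ Z^6, C_1 ≅ Z^15, C_2 ≅ Z^10.

The boundary map ∂_1: C_1 → C_0 maps an edge to its endpoints' difference, ∂[p,q] = q − p.
As a 6×15 matrix over Z this has rank 5, with invariant factors (1,1,1,1,1).

∂_2: C_2 → C_1 acts by ∂[p,q,r] = [q,r] − [p,r] + [p,q]. For instance
  ∂bce = ce − be + bc,
  ∂def = ef − df + de.
As a 15×10 matrix over Z this has rank 10, with invariant factors (1,1,1,1,1,1,1,1,1,2).

Now H_k = ker ∂_k / im ∂_{k+1}, so:

  H_0: rank C_0 − rank ∂_1 = 6 − 5 = 1, and the invariant factors of ∂_1 are all 1, so H_0 = Z.
  H_1: rank ker ∂_1 − rank ∂_2 = (15 − 5) − 10 = 0, and ∂_2 has invariant factor 2 > 1, so H_1 = Z/2.
  H_2: rank ker ∂_2 − rank ∂_3 = (10 − 10) − 0 = 0, and there is no ∂_3, so H_2 = 0.

(K is a triangulation of the real projective plane RP^2.)

H_0 = Z,  H_1 = Z/2,  H_2 = 0.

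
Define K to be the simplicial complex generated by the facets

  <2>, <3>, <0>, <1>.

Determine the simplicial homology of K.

We work with the vertex ordering 0 < 1 < 2 < 3. The simplices of K, each written with vertices in increasing order, are:

  0-simplices (4): [0], [1], [2], [3]

giving chain groups C_0 ≅ Z^4.

Reading off H_k = ker ∂_k / im ∂_{k+1}:

  H_0: rank C_0 − rank ∂_1 = 4 − 0 = 4, and there is no ∂_1, so H_0 ≅ Z^4.

H_0 ≅ Z^4.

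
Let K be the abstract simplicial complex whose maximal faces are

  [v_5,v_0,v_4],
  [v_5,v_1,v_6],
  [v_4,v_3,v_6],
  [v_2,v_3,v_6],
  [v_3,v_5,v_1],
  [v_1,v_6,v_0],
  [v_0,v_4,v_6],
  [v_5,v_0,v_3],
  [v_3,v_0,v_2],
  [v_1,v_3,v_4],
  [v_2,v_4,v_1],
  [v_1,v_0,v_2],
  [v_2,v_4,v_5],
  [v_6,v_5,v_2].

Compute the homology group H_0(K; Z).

Fix the vertex order v_0 < v_1 < v_2 < v_3 < v_4 < v_5 < v_6 and write every simplex with vertices in increasing order. Then dim K = 2 and the simplices of K are:

  0-simplices (7): [v_0], [v_1], [v_2], [v_3], [v_4], [v_5], [v_6]
  1-simplices (21): (21 of them)
  2-simplices (14): (14 of them)

giving chain groups C_0 ≅ Z^7, C_1 ≅ Z^21, C_2 ≅ Z^14.

The boundary map ∂_1: C_1 → C_0 maps an edge to its endpoints' difference, ∂[p,q] = q − p. For instance
  ∂[v_0,v_3] = [v_3] − [v_0].
The resulting 7×21 matrix has rank 6, and its Smith normal form has invariant factors (1,1,1,1,1,1).

The boundary map ∂_2: C_2 → C_1 acts by ∂[p,q,r] = [q,r] − [p,r] + [p,q]. For instance
  ∂[v_0,v_2,v_3] = [v_2,v_3] − [v_0,v_3] + [v_0,v_2],
  ∂[v_1,v_2,v_4] = [v_2,v_4] − [v_1,v_4] + [v_1,v_2].
This gives a 21×14 integer matrix of rank 13; reducing to Smith normal form yields diagonal entries (1,1,1,1,1,1,1,1,1,1,1,1,1).

From H_k ≅ ker(∂_k) / im(∂_{k+1}) we obtain:

  H_0: rank C_0 − rank ∂_1 = 7 − 6 = 1, and the invariant factors of ∂_1 are all 1, so H_0 = Z.

H_0 = Z.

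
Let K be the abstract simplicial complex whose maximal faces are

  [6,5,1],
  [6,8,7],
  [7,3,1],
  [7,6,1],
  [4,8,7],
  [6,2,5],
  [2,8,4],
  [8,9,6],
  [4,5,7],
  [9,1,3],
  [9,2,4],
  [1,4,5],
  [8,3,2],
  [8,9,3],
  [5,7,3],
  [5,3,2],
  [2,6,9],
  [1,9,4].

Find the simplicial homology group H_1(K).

H_1 = Z ⊕ Z/2.

Order the vertices as 1 < 2 < 3 < 4 < 5 < 6 < 7 < 8 < 9. Listing each simplex with vertices in this order, K has dimension 2 with simplices:

  0-simplices (9): [1], [2], [3], [4], [5], [6], [7], [8], [9]
  1-simplices (27): (27 of them)
  2-simplices (18): [1,3,7], [1,3,9], [1,4,5], [1,4,9], [1,5,6], [1,6,7], [2,3,5], [2,3,8], [2,4,8], [2,4,9], [2,5,6], [2,6,9], [3,5,7], [3,8,9], [4,5,7], [4,7,8], [6,7,8], [6,8,9]

Hence C_0 ≅ Z^9, C_1 ≅ Z^27, C_2 ≅ Z^18.

Boundary ∂_1: C_1 → C_0 sends each edge [p,q] (with p < q) to q − p.
This gives a 9×27 integer matrix of rank 8; reducing to Smith normal form yields diagonal entries (1,1,1,1,1,1,1,1).

The boundary map ∂_2: C_2 → C_1 sends each 2-simplex [p,q,r] to [q,r] − [p,r] + [p,q]. For instance
  ∂[4,5,7] = [5,7] − [4,7] + [4,5],
  ∂[2,4,8] = [4,8] − [2,8] + [2,4].
As a 27×18 matrix over Z this has rank 18, with invariant factors (1,1,1,1,1,1,1,1,1,1,1,1,1,1,1,1,1,2).

Reading off H_k = ker ∂_k / im ∂_{k+1}:

  H_1: rank ker ∂_1 − rank ∂_2 = (27 − 8) − 18 = 1, and ∂_2 has invariant factor 2 > 1, so H_1 ≅ Z ⊕ Z/2.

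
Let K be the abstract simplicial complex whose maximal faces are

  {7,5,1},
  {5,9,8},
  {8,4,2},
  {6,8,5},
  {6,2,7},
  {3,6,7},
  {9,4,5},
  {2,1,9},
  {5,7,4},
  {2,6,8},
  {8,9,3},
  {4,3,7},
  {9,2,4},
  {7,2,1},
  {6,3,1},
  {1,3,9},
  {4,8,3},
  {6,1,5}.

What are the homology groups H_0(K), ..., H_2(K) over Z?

Fix the vertex order 1 < 2 < 3 < 4 < 5 < 6 < 7 < 8 < 9 and write every simplex with vertices in increasing order. Then dim K = 2 and the simplices of K are:

  0-simplices (9): [1], [2], [3], [4], [5], [6], [7], [8], [9]
  1-simplices (27): (27 of them)
  2-simplices (18): [1,2,7], [1,2,9], [1,3,6], [1,3,9], [1,5,6], [1,5,7], [2,4,8], [2,4,9], [2,6,7], [2,6,8], [3,4,7], [3,4,8], [3,6,7], [3,8,9], [4,5,7], [4,5,9], [5,6,8], [5,8,9]

giving chain groups C_0 ≅ Z^9, C_1 ≅ Z^27, C_2 ≅ Z^18.

Boundary ∂_1: C_1 → C_0 is given by ∂[p,q] = [q] − [p].
This gives a 9×27 integer matrix of rank 8; reducing to Smith normal form yields diagonal entries (1,1,1,1,1,1,1,1).

The boundary map ∂_2: C_2 → C_1 maps a triangle to the signed sum of its edges. For instance
  ∂[3,4,8] = [4,8] − [3,8] + [3,4],
  ∂[2,6,8] = [6,8] − [2,8] + [2,6].
As a 27×18 matrix over Z this has rank 18, with invariant factors (1,1,1,1,1,1,1,1,1,1,1,1,1,1,1,1,1,2).

Computing H_k = (kernel of ∂_k) / (image of ∂_{k+1}):

  H_0: rank C_0 − rank ∂_1 = 9 − 8 = 1, and the invariant factors of ∂_1 are all 1, so H_0 = Z.
  H_1: rank ker ∂_1 − rank ∂_2 = (27 − 8) − 18 = 1, and ∂_2 has invariant factor 2 > 1, so H_1 = Z ⊕ Z/2.
  H_2: rank ker ∂_2 − rank ∂_3 = (18 − 18) − 0 = 0, and there is no ∂_3, so H_2 = 0.

As a check, the Euler characteristic is 9 − 27 + 18 = 0, which agrees with 1 − 1 + 0 = 0.

H_0 ≅ Z,  H_1 ≅ Z ⊕ Z/2,  H_2 = 0.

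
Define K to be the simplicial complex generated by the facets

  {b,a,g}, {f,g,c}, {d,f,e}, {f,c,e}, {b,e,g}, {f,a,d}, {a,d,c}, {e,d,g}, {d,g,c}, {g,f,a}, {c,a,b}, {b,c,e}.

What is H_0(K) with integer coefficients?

H_0 ≅ Z.

Fix the vertex order a < b < c < d < e < f < g and write every simplex with vertices in increasing order. Then dim K = 2 and the simplices of K are:

  0-simplices (7): a, b, c, d, e, f, g
  1-simplices (18): ab, ac, ad, af, ag, bc, be, bg, cd, ce, cf, cg, de, df, dg, ef, eg, fg
  2-simplices (12): abc, abg, acd, adf, afg, bce, beg, cdg, cef, cfg, def, deg

giving chain groups C_0 ≅ Z^7, C_1 ≅ Z^18, C_2 ≅ Z^12.

Boundary ∂_1: C_1 → C_0 is given by ∂[p,q] = [q] − [p]. For instance
  ∂dg = g − d.
The resulting 7×18 matrix has rank 6, and its Smith normal form has invariant factors (1,1,1,1,1,1).

∂_2: C_2 → C_1 maps a triangle to the signed sum of its edges. For instance
  ∂beg = eg − bg + be,
  ∂cef = ef − cf + ce.
The 18×12 boundary matrix has rank 12 and Smith normal form diag(1,1,1,1,1,1,1,1,1,1,1,2).

Computing H_k = (kernel of ∂_k) / (image of ∂_{k+1}):

  H_0: rank C_0 − rank ∂_1 = 7 − 6 = 1, and the invariant factors of ∂_1 are all 1, so H_0 ≅ Z.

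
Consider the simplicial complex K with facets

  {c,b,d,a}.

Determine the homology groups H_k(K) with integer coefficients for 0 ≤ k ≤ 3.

Fix the vertex order a < b < c < d and write every simplex with vertices in increasing order. Then dim K = 3 and the simplices of K are:

  0-simplices (4): a, b, c, d
  1-simplices (6): ab, ac, ad, bc, bd, cd
  2-simplices (4): abc, abd, acd, bcd
  3-simplices (1): abcd

so the chain groups are C_0 ≅ Z^4, C_1 ≅ Z^6, C_2 ≅ Z^4, C_3 ≅ Z^1.

Boundary ∂_1: C_1 → C_0 sends each edge [p,q] (with p < q) to q − p. For instance
  ∂ab = b − a.
As a 4×6 matrix over Z this has rank 3, with invariant factors (1,1,1).

The boundary map ∂_2: C_2 → C_1 acts by ∂[p,q,r] = [q,r] − [p,r] + [p,q]. For instance
  ∂acd = cd − ad + ac,
  ∂abd = bd − ad + ab.
The resulting 6×4 matrix has rank 3, and its Smith normal form has invariant factors (1,1,1).

∂_3: C_3 → C_2 sends each 3-simplex σ to the alternating sum Σ_i (−1)^i (σ with its i-th vertex removed). For instance
  ∂abcd = bcd − acd + abd − abc.
The 4×1 boundary matrix has rank 1 and Smith normal form diag(1).

Now H_k = ker ∂_k / im ∂_{k+1}, so:

  H_0: rank C_0 − rank ∂_1 = 4 − 3 = 1, and the invariant factors of ∂_1 are all 1, so H_0 ≅ Z.
  H_1: rank ker ∂_1 − rank ∂_2 = (6 − 3) − 3 = 0, and the invariant factors of ∂_2 are all 1, so H_1 ≅ 0.
  H_2: rank ker ∂_2 − rank ∂_3 = (4 − 3) − 1 = 0, and the invariant factors of ∂_3 are all 1, so H_2 ≅ 0.
  H_3: rank ker ∂_3 − rank ∂_4 = (1 − 1) − 0 = 0, and there is no ∂_4, so H_3 ≅ 0.

As a check, the Euler characteristic is 4 − 6 + 4 − 1 = 1, which agrees with 1 − 0 + 0 − 0 = 1.

H_0 ≅ Z,  H_1 = 0,  H_2 = 0,  H_3 = 0.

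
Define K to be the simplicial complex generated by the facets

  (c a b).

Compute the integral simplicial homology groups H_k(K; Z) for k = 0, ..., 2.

H_0 = Z,  H_1 = 0,  H_2 = 0.

Fix the vertex order a < b < c and write every simplex with vertices in increasing order. Then dim K = 2 and the simplices of K are:

  0-simplices (3): a, b, c
  1-simplices (3): ab, ac, bc
  2-simplices (1): abc

so the chain groups are C_0 ≅ Z^3, C_1 ≅ Z^3, C_2 ≅ Z^1.

∂_1: C_1 → C_0 is given by ∂[p,q] = [q] − [p].
As a 3×3 matrix over Z this has rank 2, with invariant factors (1,1).

The boundary map ∂_2: C_2 → C_1 maps a triangle to the signed sum of its edges. For instance
  ∂abc = bc − ac + ab.
The 3×1 boundary matrix has rank 1 and Smith normal form diag(1).

From H_k ≅ ker(∂_k) / im(∂_{k+1}) we obtain:

  H_0: rank C_0 − rank ∂_1 = 3 − 2 = 1, and the invariant factors of ∂_1 are all 1, so H_0 = Z.
  H_1: rank ker ∂_1 − rank ∂_2 = (3 − 2) − 1 = 0, and the invariant factors of ∂_2 are all 1, so H_1 = 0.
  H_2: rank ker ∂_2 − rank ∂_3 = (1 − 1) − 0 = 0, and there is no ∂_3, so H_2 = 0.

As a check, the Euler characteristic is 3 − 3 + 1 = 1, which agrees with 1 − 0 + 0 = 1.
(K is a triangulation of the 2-simplex.)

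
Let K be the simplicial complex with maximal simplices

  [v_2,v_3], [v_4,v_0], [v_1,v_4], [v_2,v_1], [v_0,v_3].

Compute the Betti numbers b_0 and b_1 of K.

b_0 = 1, b_1 = 1.

Take the total order v_0 < v_1 < v_2 < v_3 < v_4 on the vertex set. Then K (dimension 1) consists of the simplices:

  0-simplices (5): [v_0], [v_1], [v_2], [v_3], [v_4]
  1-simplices (5): [v_0,v_3], [v_0,v_4], [v_1,v_2], [v_1,v_4], [v_2,v_3]

giving chain groups C_0 ≅ Z^5, C_1 ≅ Z^5.

Boundary ∂_1: C_1 → C_0 maps an edge to its endpoints' difference, ∂[p,q] = q − p.
As a 5×5 matrix over Z this has rank 4, with invariant factors (1,1,1,1).

From H_k ≅ ker(∂_k) / im(∂_{k+1}) we obtain:

  H_0: rank C_0 − rank ∂_1 = 5 − 4 = 1, and the invariant factors of ∂_1 are all 1, so H_0 = Z.
  H_1: rank ker ∂_1 − rank ∂_2 = (5 − 4) − 0 = 1, and there is no ∂_2, so H_1 = Z.

As a check, the Euler characteristic is 5 − 5 = 0, which agrees with 1 − 1 = 0.

Hence the Betti numbers are b_0 = 1, b_1 = 1.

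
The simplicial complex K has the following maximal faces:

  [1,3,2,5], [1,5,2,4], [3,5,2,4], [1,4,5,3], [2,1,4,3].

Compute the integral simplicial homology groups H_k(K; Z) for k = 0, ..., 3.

K has 5 vertices, 10 edges, 10 triangles, 5 3-simplices.
rank ∂_0 = 0, rank ∂_1 = 4 ⇒ b_0 = 5 − 0 − 4 = 1; all invariant factors of ∂_1 are 1 so no torsion. So H_0 = Z.
rank ∂_1 = 4, rank ∂_2 = 6 ⇒ b_1 = 10 − 4 − 6 = 0; all invariant factors of ∂_2 are 1 so no torsion. So H_1 = 0.
rank ∂_2 = 6, rank ∂_3 = 4 ⇒ b_2 = 10 − 6 − 4 = 0; all invariant factors of ∂_3 are 1 so no torsion. So H_2 = 0.
rank ∂_3 = 4, rank ∂_4 = 0 ⇒ b_3 = 5 − 4 − 0 = 1. So H_3 = Z.

H_0 = Z,  H_1 = 0,  H_2 = 0,  H_3 = Z.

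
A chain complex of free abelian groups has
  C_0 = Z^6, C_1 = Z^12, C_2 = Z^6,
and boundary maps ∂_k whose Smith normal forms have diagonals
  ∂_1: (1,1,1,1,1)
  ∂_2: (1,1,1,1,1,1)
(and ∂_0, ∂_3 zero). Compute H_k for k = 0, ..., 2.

H_0 ≅ Z,  H_1 ≅ Z,  H_2 = 0.

H_0: b_0 = 6 − 0 − 5 = 1; torsion from ∂_1 factors > 1: none. So H_0 ≅ Z.
H_1: b_1 = 12 − 5 − 6 = 1; torsion from ∂_2 factors > 1: none. So H_1 ≅ Z.
H_2: b_2 = 6 − 6 − 0 = 0; torsion from ∂_3 factors > 1: none. So H_2 ≅ 0.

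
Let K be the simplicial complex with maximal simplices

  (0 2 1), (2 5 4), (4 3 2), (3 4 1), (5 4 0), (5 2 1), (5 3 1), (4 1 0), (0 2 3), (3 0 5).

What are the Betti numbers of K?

b_0 = 1, b_1 = 0, b_2 = 0.

Fix the vertex order 0 < 1 < 2 < 3 < 4 < 5 and write every simplex with vertices in increasing order. Then dim K = 2 and the simplices of K are:

  0-simplices (6): [0], [1], [2], [3], [4], [5]
  1-simplices (15): [0,1], [0,2], [0,3], [0,4], [0,5], [1,2], [1,3], [1,4], [1,5], [2,3], [2,4], [2,5], [3,4], [3,5], [4,5]
  2-simplices (10): [0,1,2], [0,1,4], [0,2,3], [0,3,5], [0,4,5], [1,2,5], [1,3,4], [1,3,5], [2,3,4], [2,4,5]

so the chain groups are C_0 ≅ Z^6, C_1 ≅ Z^15, C_2 ≅ Z^10.

The boundary map ∂_1: C_1 → C_0 maps an edge to its endpoints' difference, ∂[p,q] = q − p. For instance
  ∂[0,5] = [5] − [0].
The 6×15 boundary matrix has rank 5 and Smith normal form diag(1,1,1,1,1).

The boundary map ∂_2: C_2 → C_1 acts by ∂[p,q,r] = [q,r] − [p,r] + [p,q]. For instance
  ∂[2,3,4] = [3,4] − [2,4] + [2,3],
  ∂[2,4,5] = [4,5] − [2,5] + [2,4].
The resulting 15×10 matrix has rank 10, and its Smith normal form has invariant factors (1,1,1,1,1,1,1,1,1,2).

Reading off H_k = ker ∂_k / im ∂_{k+1}:

  H_0: rank C_0 − rank ∂_1 = 6 − 5 = 1, and the invariant factors of ∂_1 are all 1, so H_0 ≅ Z.
  H_1: rank ker ∂_1 − rank ∂_2 = (15 − 5) − 10 = 0, and ∂_2 has invariant factor 2 > 1, so H_1 ≅ Z/2.
  H_2: rank ker ∂_2 − rank ∂_3 = (10 − 10) − 0 = 0, and there is no ∂_3, so H_2 ≅ 0.

Hence the Betti numbers are b_0 = 1, b_1 = 0, b_2 = 0.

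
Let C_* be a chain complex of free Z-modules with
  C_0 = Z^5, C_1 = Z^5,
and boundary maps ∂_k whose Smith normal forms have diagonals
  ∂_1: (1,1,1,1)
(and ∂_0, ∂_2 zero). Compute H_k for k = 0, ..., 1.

H_0 ≅ Z,  H_1 ≅ Z.

H_0: b_0 = 5 − 0 − 4 = 1; torsion from ∂_1 factors > 1: none. So H_0 ≅ Z.
H_1: b_1 = 5 − 4 − 0 = 1; torsion from ∂_2 factors > 1: none. So H_1 ≅ Z.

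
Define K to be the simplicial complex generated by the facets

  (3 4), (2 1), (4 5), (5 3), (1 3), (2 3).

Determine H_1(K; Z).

H_1 = Z^2.

Order the vertices as 1 < 2 < 3 < 4 < 5. Listing each simplex with vertices in this order, K has dimension 1 with simplices:

  0-simplices (5): [1], [2], [3], [4], [5]
  1-simplices (6): [1,2], [1,3], [2,3], [3,4], [3,5], [4,5]

Hence C_0 ≅ Z^5, C_1 ≅ Z^6.

Boundary ∂_1: C_1 → C_0 sends each edge [p,q] (with p < q) to q − p.
As a 5×6 matrix over Z this has rank 4, with invariant factors (1,1,1,1).

Reading off H_k = ker ∂_k / im ∂_{k+1}:

  H_1: rank ker ∂_1 − rank ∂_2 = (6 − 4) − 0 = 2, and there is no ∂_2, so H_1 = Z^2.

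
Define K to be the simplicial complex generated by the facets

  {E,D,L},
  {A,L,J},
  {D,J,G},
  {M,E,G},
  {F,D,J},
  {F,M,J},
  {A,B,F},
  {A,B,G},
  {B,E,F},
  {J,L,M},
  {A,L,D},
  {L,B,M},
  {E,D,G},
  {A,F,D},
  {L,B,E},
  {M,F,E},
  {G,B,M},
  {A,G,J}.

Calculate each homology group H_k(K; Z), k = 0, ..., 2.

H_0 = Z,  H_1 = Z ⊕ Z/2,  H_2 = 0.

Order the vertices as A < B < D < E < F < G < J < L < M. Listing each simplex with vertices in this order, K has dimension 2 with simplices:

  0-simplices (9): A, B, D, E, F, G, J, L, M
  1-simplices (27): AB, AD, AF, AG, AJ, AL, BE, BF, BG, BL, BM, DE, DF, DG, DJ, DL, EF, EG, EL, EM, FJ, FM, GJ, GM, JL, JM, LM
  2-simplices (18): ABF, ABG, ADF, ADL, AGJ, AJL, BEF, BEL, BGM, BLM, DEG, DEL, DFJ, DGJ, EFM, EGM, FJM, JLM

so the chain groups are C_0 ≅ Z^9, C_1 ≅ Z^27, C_2 ≅ Z^18.

Boundary ∂_1: C_1 → C_0 sends each edge [p,q] (with p < q) to q − p. For instance
  ∂BG = G − B.
The 9×27 boundary matrix has rank 8 and Smith normal form diag(1,1,1,1,1,1,1,1).

Boundary ∂_2: C_2 → C_1 sends each 2-simplex [p,q,r] to [q,r] − [p,r] + [p,q]. For instance
  ∂BLM = LM − BM + BL,
  ∂FJM = JM − FM + FJ.
This gives a 27×18 integer matrix of rank 18; reducing to Smith normal form yields diagonal entries (1,1,1,1,1,1,1,1,1,1,1,1,1,1,1,1,1,2).

Computing H_k = (kernel of ∂_k) / (image of ∂_{k+1}):

  H_0: rank C_0 − rank ∂_1 = 9 − 8 = 1, and the invariant factors of ∂_1 are all 1, so H_0 = Z.
  H_1: rank ker ∂_1 − rank ∂_2 = (27 − 8) − 18 = 1, and ∂_2 has invariant factor 2 > 1, so H_1 = Z ⊕ Z/2.
  H_2: rank ker ∂_2 − rank ∂_3 = (18 − 18) − 0 = 0, and there is no ∂_3, so H_2 = 0.

(K is a triangulation of the Klein bottle.)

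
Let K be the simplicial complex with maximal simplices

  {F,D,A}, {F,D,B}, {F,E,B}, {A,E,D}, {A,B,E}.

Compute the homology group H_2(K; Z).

Order the vertices as A < B < D < E < F. Listing each simplex with vertices in this order, K has dimension 2 with simplices:

  0-simplices (5): A, B, D, E, F
  1-simplices (10): AB, AD, AE, AF, BD, BE, BF, DE, DF, EF
  2-simplices (5): ABE, ADE, ADF, BDF, BEF

Hence C_0 ≅ Z^5, C_1 ≅ Z^10, C_2 ≅ Z^5.

The boundary map ∂_1: C_1 → C_0 maps an edge to its endpoints' difference, ∂[p,q] = q − p. For instance
  ∂BF = F − B.
This gives a 5×10 integer matrix of rank 4; reducing to Smith normal form yields diagonal entries (1,1,1,1).

∂_2: C_2 → C_1 sends each 2-simplex [p,q,r] to [q,r] − [p,r] + [p,q]. For instance
  ∂ABE = BE − AE + AB,
  ∂ADE = DE − AE + AD.
The resulting 10×5 matrix has rank 5, and its Smith normal form has invariant factors (1,1,1,1,1).

Now H_k = ker ∂_k / im ∂_{k+1}, so:

  H_2: rank ker ∂_2 − rank ∂_3 = (5 − 5) − 0 = 0, and there is no ∂_3, so H_2 ≅ 0.

H_2 ≅ 0.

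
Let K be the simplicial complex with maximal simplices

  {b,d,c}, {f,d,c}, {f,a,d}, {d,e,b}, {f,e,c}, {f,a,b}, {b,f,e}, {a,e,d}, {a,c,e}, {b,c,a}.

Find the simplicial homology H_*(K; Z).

H_0 ≅ Z,  H_1 ≅ Z/2,  H_2 = 0.

K has 6 vertices, 15 edges, 10 triangles.
rank ∂_0 = 0, rank ∂_1 = 5 ⇒ b_0 = 6 − 0 − 5 = 1; all invariant factors of ∂_1 are 1 so no torsion. So H_0 ≅ Z.
rank ∂_1 = 5, rank ∂_2 = 10 ⇒ b_1 = 15 − 5 − 10 = 0; ∂_2 has invariant factor(s) [2] giving torsion. So H_1 ≅ Z/2.
rank ∂_2 = 10, rank ∂_3 = 0 ⇒ b_2 = 10 − 10 − 0 = 0. So H_2 ≅ 0.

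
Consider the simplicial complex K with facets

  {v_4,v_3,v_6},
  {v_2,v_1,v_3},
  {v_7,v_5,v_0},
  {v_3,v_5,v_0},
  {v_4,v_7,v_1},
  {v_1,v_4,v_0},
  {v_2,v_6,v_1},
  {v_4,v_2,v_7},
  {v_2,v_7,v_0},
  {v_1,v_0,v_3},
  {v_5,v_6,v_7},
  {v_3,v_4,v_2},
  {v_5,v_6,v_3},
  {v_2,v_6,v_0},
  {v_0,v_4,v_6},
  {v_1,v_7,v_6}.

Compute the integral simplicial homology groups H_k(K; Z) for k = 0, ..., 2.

K has 8 vertices, 24 edges, 16 triangles.
rank ∂_0 = 0, rank ∂_1 = 7 ⇒ b_0 = 8 − 0 − 7 = 1; all invariant factors of ∂_1 are 1 so no torsion. So H_0 = Z.
rank ∂_1 = 7, rank ∂_2 = 15 ⇒ b_1 = 24 − 7 − 15 = 2; all invariant factors of ∂_2 are 1 so no torsion. So H_1 = Z^2.
rank ∂_2 = 15, rank ∂_3 = 0 ⇒ b_2 = 16 − 15 − 0 = 1. So H_2 = Z.

H_0 = Z,  H_1 = Z^2,  H_2 = Z.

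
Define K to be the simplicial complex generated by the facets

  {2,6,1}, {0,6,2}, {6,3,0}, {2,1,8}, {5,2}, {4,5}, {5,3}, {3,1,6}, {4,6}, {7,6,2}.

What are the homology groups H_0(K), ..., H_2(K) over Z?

H_0 ≅ Z,  H_1 ≅ Z^2,  H_2 = 0.

Order the vertices as 0 < 1 < 2 < 3 < 4 < 5 < 6 < 7 < 8. Listing each simplex with vertices in this order, K has dimension 2 with simplices:

  0-simplices (9): [0], [1], [2], [3], [4], [5], [6], [7], [8]
  1-simplices (16): [0,2], [0,3], [0,6], [1,2], [1,3], [1,6], [1,8], [2,5], [2,6], [2,7], [2,8], [3,5], [3,6], [4,5], [4,6], [6,7]
  2-simplices (6): [0,2,6], [0,3,6], [1,2,6], [1,2,8], [1,3,6], [2,6,7]

giving chain groups C_0 ≅ Z^9, C_1 ≅ Z^16, C_2 ≅ Z^6.

∂_1: C_1 → C_0 maps an edge to its endpoints' difference, ∂[p,q] = q − p. For instance
  ∂[2,7] = [7] − [2].
This gives a 9×16 integer matrix of rank 8; reducing to Smith normal form yields diagonal entries (1,1,1,1,1,1,1,1).

The boundary map ∂_2: C_2 → C_1 sends each 2-simplex [p,q,r] to [q,r] − [p,r] + [p,q]. For instance
  ∂[1,2,6] = [2,6] − [1,6] + [1,2],
  ∂[1,2,8] = [2,8] − [1,8] + [1,2].
As a 16×6 matrix over Z this has rank 6, with invariant factors (1,1,1,1,1,1).

Computing H_k = (kernel of ∂_k) / (image of ∂_{k+1}):

  H_0: rank C_0 − rank ∂_1 = 9 − 8 = 1, and the invariant factors of ∂_1 are all 1, so H_0 = Z.
  H_1: rank ker ∂_1 − rank ∂_2 = (16 − 8) − 6 = 2, and the invariant factors of ∂_2 are all 1, so H_1 = Z^2.
  H_2: rank ker ∂_2 − rank ∂_3 = (6 − 6) − 0 = 0, and there is no ∂_3, so H_2 = 0.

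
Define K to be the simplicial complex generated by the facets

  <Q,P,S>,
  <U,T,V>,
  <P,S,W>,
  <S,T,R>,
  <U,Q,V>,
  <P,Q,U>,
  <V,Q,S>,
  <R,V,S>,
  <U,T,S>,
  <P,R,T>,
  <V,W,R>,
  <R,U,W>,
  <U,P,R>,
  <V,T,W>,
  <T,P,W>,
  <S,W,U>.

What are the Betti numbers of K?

b_0 = 1, b_1 = 2, b_2 = 1.

Take the total order P < Q < R < S < T < U < V < W on the vertex set. Then K (dimension 2) consists of the simplices:

  0-simplices (8): P, Q, R, S, T, U, V, W
  1-simplices (24): PQ, PR, PS, PT, PU, PW, QS, QU, QV, RS, RT, RU, RV, RW, ST, SU, SV, SW, TU, TV, TW, UV, UW, VW
  2-simplices (16): PQS, PQU, PRT, PRU, PSW, PTW, QSV, QUV, RST, RSV, RUW, RVW, STU, SUW, TUV, TVW

giving chain groups C_0 ≅ Z^8, C_1 ≅ Z^24, C_2 ≅ Z^16.

∂_1: C_1 → C_0 is given by ∂[p,q] = [q] − [p]. For instance
  ∂QV = V − Q.
As a 8×24 matrix over Z this has rank 7, with invariant factors (1,1,1,1,1,1,1).

The boundary map ∂_2: C_2 → C_1 sends each 2-simplex [p,q,r] to [q,r] − [p,r] + [p,q]. For instance
  ∂RUW = UW − RW + RU,
  ∂PQS = QS − PS + PQ.
This gives a 24×16 integer matrix of rank 15; reducing to Smith normal form yields diagonal entries (1,1,1,1,1,1,1,1,1,1,1,1,1,1,1).

Computing H_k = (kernel of ∂_k) / (image of ∂_{k+1}):

  H_0: rank C_0 − rank ∂_1 = 8 − 7 = 1, and the invariant factors of ∂_1 are all 1, so H_0 = Z.
  H_1: rank ker ∂_1 − rank ∂_2 = (24 − 7) − 15 = 2, and the invariant factors of ∂_2 are all 1, so H_1 = Z^2.
  H_2: rank ker ∂_2 − rank ∂_3 = (16 − 15) − 0 = 1, and there is no ∂_3, so H_2 = Z.

Hence the Betti numbers are b_0 = 1, b_1 = 2, b_2 = 1.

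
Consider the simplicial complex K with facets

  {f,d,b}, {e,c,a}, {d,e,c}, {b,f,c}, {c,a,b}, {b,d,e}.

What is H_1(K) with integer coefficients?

K has 6 vertices, 12 edges, 6 triangles.
rank ∂_1 = 5, rank ∂_2 = 6 ⇒ b_1 = 12 − 5 − 6 = 1; all invariant factors of ∂_2 are 1 so no torsion. So H_1 = Z.

H_1 = Z.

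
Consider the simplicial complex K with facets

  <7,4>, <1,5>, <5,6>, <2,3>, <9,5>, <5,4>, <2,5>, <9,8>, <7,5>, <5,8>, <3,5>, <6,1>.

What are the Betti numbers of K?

b_0 = 1, b_1 = 4.

Fix the vertex order 1 < 2 < 3 < 4 < 5 < 6 < 7 < 8 < 9 and write every simplex with vertices in increasing order. Then dim K = 1 and the simplices of K are:

  0-simplices (9): [1], [2], [3], [4], [5], [6], [7], [8], [9]
  1-simplices (12): [1,5], [1,6], [2,3], [2,5], [3,5], [4,5], [4,7], [5,6], [5,7], [5,8], [5,9], [8,9]

Hence C_0 ≅ Z^9, C_1 ≅ Z^12.

Boundary ∂_1: C_1 → C_0 maps an edge to its endpoints' difference, ∂[p,q] = q − p. For instance
  ∂[5,7] = [7] − [5].
The resulting 9×12 matrix has rank 8, and its Smith normal form has invariant factors (1,1,1,1,1,1,1,1).

Reading off H_k = ker ∂_k / im ∂_{k+1}:

  H_0: rank C_0 − rank ∂_1 = 9 − 8 = 1, and the invariant factors of ∂_1 are all 1, so H_0 = Z.
  H_1: rank ker ∂_1 − rank ∂_2 = (12 − 8) − 0 = 4, and there is no ∂_2, so H_1 = Z^4.

Hence the Betti numbers are b_0 = 1, b_1 = 4.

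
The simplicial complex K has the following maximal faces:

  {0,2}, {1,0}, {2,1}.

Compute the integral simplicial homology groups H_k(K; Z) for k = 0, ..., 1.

We work with the vertex ordering 0 < 1 < 2. The simplices of K, each written with vertices in increasing order, are:

  0-simplices (3): [0], [1], [2]
  1-simplices (3): [0,1], [0,2], [1,2]

Hence C_0 ≅ Z^3, C_1 ≅ Z^3.

Boundary ∂_1: C_1 → C_0 maps an edge to its endpoints' difference, ∂[p,q] = q − p.
This gives a 3×3 integer matrix of rank 2; reducing to Smith normal form yields diagonal entries (1,1).

Reading off H_k = ker ∂_k / im ∂_{k+1}:

  H_0: rank C_0 − rank ∂_1 = 3 − 2 = 1, and the invariant factors of ∂_1 are all 1, so H_0 = Z.
  H_1: rank ker ∂_1 − rank ∂_2 = (3 − 2) − 0 = 1, and there is no ∂_2, so H_1 = Z.

H_0 ≅ Z,  H_1 ≅ Z.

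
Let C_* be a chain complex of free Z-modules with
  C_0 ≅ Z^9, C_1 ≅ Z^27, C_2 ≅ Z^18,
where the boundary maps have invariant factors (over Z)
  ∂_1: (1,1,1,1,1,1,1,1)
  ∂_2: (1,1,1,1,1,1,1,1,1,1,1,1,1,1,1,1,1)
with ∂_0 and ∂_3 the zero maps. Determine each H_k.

H_0: b_0 = 9 − 0 − 8 = 1; torsion from ∂_1 factors > 1: none. So H_0 ≅ Z.
H_1: b_1 = 27 − 8 − 17 = 2; torsion from ∂_2 factors > 1: none. So H_1 ≅ Z^2.
H_2: b_2 = 18 − 17 − 0 = 1; torsion from ∂_3 factors > 1: none. So H_2 ≅ Z.

H_0 ≅ Z,  H_1 ≅ Z^2,  H_2 ≅ Z.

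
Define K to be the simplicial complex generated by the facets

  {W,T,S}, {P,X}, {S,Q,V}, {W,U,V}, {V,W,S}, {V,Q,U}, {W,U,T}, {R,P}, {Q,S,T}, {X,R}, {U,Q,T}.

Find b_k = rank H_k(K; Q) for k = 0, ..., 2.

Take the total order P < Q < R < S < T < U < V < W < X on the vertex set. Then K (dimension 2) consists of the simplices:

  0-simplices (9): P, Q, R, S, T, U, V, W, X
  1-simplices (15): PR, PX, QS, QT, QU, QV, RX, ST, SV, SW, TU, TW, UV, UW, VW
  2-simplices (8): QST, QSV, QTU, QUV, STW, SVW, TUW, UVW

so the chain groups are C_0 ≅ Z^9, C_1 ≅ Z^15, C_2 ≅ Z^8.

The boundary map ∂_1: C_1 → C_0 sends each edge [p,q] (with p < q) to q − p.
The resulting 9×15 matrix has rank 7, and its Smith normal form has invariant factors (1,1,1,1,1,1,1).

Boundary ∂_2: C_2 → C_1 acts by ∂[p,q,r] = [q,r] − [p,r] + [p,q]. For instance
  ∂UVW = VW − UW + UV,
  ∂QTU = TU − QU + QT.
As a 15×8 matrix over Z this has rank 7, with invariant factors (1,1,1,1,1,1,1).

Computing H_k = (kernel of ∂_k) / (image of ∂_{k+1}):

  H_0: rank C_0 − rank ∂_1 = 9 − 7 = 2, and the invariant factors of ∂_1 are all 1, so H_0 = Z^2.
  H_1: rank ker ∂_1 − rank ∂_2 = (15 − 7) − 7 = 1, and the invariant factors of ∂_2 are all 1, so H_1 = Z.
  H_2: rank ker ∂_2 − rank ∂_3 = (8 − 7) − 0 = 1, and there is no ∂_3, so H_2 = Z.

(K is a triangulation of the disjoint union of the circle S^1 and the 2-sphere S^2.)

Hence the Betti numbers are b_0 = 2, b_1 = 1, b_2 = 1.

b_0 = 2, b_1 = 1, b_2 = 1.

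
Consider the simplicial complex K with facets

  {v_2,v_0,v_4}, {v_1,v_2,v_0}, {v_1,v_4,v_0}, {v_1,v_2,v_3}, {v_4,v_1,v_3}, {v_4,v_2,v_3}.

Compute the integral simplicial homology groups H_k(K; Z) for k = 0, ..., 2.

H_0 ≅ Z,  H_1 = 0,  H_2 ≅ Z.

K has 5 vertices, 9 edges, 6 triangles.
rank ∂_0 = 0, rank ∂_1 = 4 ⇒ b_0 = 5 − 0 − 4 = 1; all invariant factors of ∂_1 are 1 so no torsion. So H_0 = Z.
rank ∂_1 = 4, rank ∂_2 = 5 ⇒ b_1 = 9 − 4 − 5 = 0; all invariant factors of ∂_2 are 1 so no torsion. So H_1 = 0.
rank ∂_2 = 5, rank ∂_3 = 0 ⇒ b_2 = 6 − 5 − 0 = 1. So H_2 = Z.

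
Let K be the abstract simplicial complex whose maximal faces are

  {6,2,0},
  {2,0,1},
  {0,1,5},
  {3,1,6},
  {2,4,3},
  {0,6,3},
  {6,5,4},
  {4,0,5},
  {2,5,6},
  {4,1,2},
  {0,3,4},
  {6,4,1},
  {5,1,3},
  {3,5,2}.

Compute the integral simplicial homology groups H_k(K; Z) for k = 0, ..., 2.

H_0 = Z,  H_1 = Z^2,  H_2 = Z.

Fix the vertex order 0 < 1 < 2 < 3 < 4 < 5 < 6 and write every simplex with vertices in increasing order. Then dim K = 2 and the simplices of K are:

  0-simplices (7): [0], [1], [2], [3], [4], [5], [6]
  1-simplices (21): [0,1], [0,2], [0,3], [0,4], [0,5], [0,6], [1,2], [1,3], [1,4], [1,5], [1,6], [2,3], [2,4], [2,5], [2,6], [3,4], [3,5], [3,6], [4,5], [4,6], [5,6]
  2-simplices (14): [0,1,2], [0,1,5], [0,2,6], [0,3,4], [0,3,6], [0,4,5], [1,2,4], [1,3,5], [1,3,6], [1,4,6], [2,3,4], [2,3,5], [2,5,6], [4,5,6]

Hence C_0 ≅ Z^7, C_1 ≅ Z^21, C_2 ≅ Z^14.

∂_1: C_1 → C_0 maps an edge to its endpoints' difference, ∂[p,q] = q − p.
The resulting 7×21 matrix has rank 6, and its Smith normal form has invariant factors (1,1,1,1,1,1).

∂_2: C_2 → C_1 maps a triangle to the signed sum of its edges. For instance
  ∂[0,1,5] = [1,5] − [0,5] + [0,1],
  ∂[0,3,4] = [3,4] − [0,4] + [0,3].
The 21×14 boundary matrix has rank 13 and Smith normal form diag(1,1,1,1,1,1,1,1,1,1,1,1,1).

Reading off H_k = ker ∂_k / im ∂_{k+1}:

  H_0: rank C_0 − rank ∂_1 = 7 − 6 = 1, and the invariant factors of ∂_1 are all 1, so H_0 = Z.
  H_1: rank ker ∂_1 − rank ∂_2 = (21 − 6) − 13 = 2, and the invariant factors of ∂_2 are all 1, so H_1 = Z^2.
  H_2: rank ker ∂_2 − rank ∂_3 = (14 − 13) − 0 = 1, and there is no ∂_3, so H_2 = Z.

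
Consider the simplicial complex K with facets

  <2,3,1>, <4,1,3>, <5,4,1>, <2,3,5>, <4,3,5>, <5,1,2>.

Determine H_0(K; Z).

Order the vertices as 1 < 2 < 3 < 4 < 5. Listing each simplex with vertices in this order, K has dimension 2 with simplices:

  0-simplices (5): [1], [2], [3], [4], [5]
  1-simplices (9): [1,2], [1,3], [1,4], [1,5], [2,3], [2,5], [3,4], [3,5], [4,5]
  2-simplices (6): [1,2,3], [1,2,5], [1,3,4], [1,4,5], [2,3,5], [3,4,5]

giving chain groups C_0 ≅ Z^5, C_1 ≅ Z^9, C_2 ≅ Z^6.

∂_1: C_1 → C_0 maps an edge to its endpoints' difference, ∂[p,q] = q − p. For instance
  ∂[1,3] = [3] − [1].
This gives a 5×9 integer matrix of rank 4; reducing to Smith normal form yields diagonal entries (1,1,1,1).

Boundary ∂_2: C_2 → C_1 sends each 2-simplex [p,q,r] to [q,r] − [p,r] + [p,q]. For instance
  ∂[1,3,4] = [3,4] − [1,4] + [1,3],
  ∂[1,2,5] = [2,5] − [1,5] + [1,2].
The resulting 9×6 matrix has rank 5, and its Smith normal form has invariant factors (1,1,1,1,1).

From H_k ≅ ker(∂_k) / im(∂_{k+1}) we obtain:

  H_0: rank C_0 − rank ∂_1 = 5 − 4 = 1, and the invariant factors of ∂_1 are all 1, so H_0 ≅ Z.

H_0 ≅ Z.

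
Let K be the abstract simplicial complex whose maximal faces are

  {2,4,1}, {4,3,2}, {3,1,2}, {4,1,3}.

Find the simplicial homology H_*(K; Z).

H_0 ≅ Z,  H_1 = 0,  H_2 ≅ Z.

We work with the vertex ordering 1 < 2 < 3 < 4. The simplices of K, each written with vertices in increasing order, are:

  0-simplices (4): [1], [2], [3], [4]
  1-simplices (6): [1,2], [1,3], [1,4], [2,3], [2,4], [3,4]
  2-simplices (4): [1,2,3], [1,2,4], [1,3,4], [2,3,4]

so the chain groups are C_0 ≅ Z^4, C_1 ≅ Z^6, C_2 ≅ Z^4.

∂_1: C_1 → C_0 is given by ∂[p,q] = [q] − [p]. For instance
  ∂[1,2] = [2] − [1].
The resulting 4×6 matrix has rank 3, and its Smith normal form has invariant factors (1,1,1).

Boundary ∂_2: C_2 → C_1 acts by ∂[p,q,r] = [q,r] − [p,r] + [p,q]. For instance
  ∂[1,2,4] = [2,4] − [1,4] + [1,2],
  ∂[1,2,3] = [2,3] − [1,3] + [1,2].
As a 6×4 matrix over Z this has rank 3, with invariant factors (1,1,1).

Reading off H_k = ker ∂_k / im ∂_{k+1}:

  H_0: rank C_0 − rank ∂_1 = 4 − 3 = 1, and the invariant factors of ∂_1 are all 1, so H_0 ≅ Z.
  H_1: rank ker ∂_1 − rank ∂_2 = (6 − 3) − 3 = 0, and the invariant factors of ∂_2 are all 1, so H_1 ≅ 0.
  H_2: rank ker ∂_2 − rank ∂_3 = (4 − 3) − 0 = 1, and there is no ∂_3, so H_2 ≅ Z.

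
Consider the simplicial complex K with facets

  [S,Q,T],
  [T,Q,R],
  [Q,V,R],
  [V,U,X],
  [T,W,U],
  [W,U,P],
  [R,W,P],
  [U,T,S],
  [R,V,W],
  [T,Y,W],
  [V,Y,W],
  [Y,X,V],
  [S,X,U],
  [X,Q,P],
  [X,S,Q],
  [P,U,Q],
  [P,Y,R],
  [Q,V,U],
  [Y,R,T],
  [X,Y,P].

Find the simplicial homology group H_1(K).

We work with the vertex ordering P < Q < R < S < T < U < V < W < X < Y. The simplices of K, each written with vertices in increasing order, are:

  0-simplices (10): P, Q, R, S, T, U, V, W, X, Y
  1-simplices (30): PQ, PR, PU, PW, PX, PY, QR, QS, QT, QU, QV, QX, RT, RV, RW, RY, ST, SU, SX, TU, TW, TY, UV, UW, UX, VW, VX, VY, WY, XY
  2-simplices (20): PQU, PQX, PRW, PRY, PUW, PXY, QRT, QRV, QST, QSX, QUV, RTY, RVW, STU, SUX, TUW, TWY, UVX, VWY, VXY

giving chain groups C_0 ≅ Z^10, C_1 ≅ Z^30, C_2 ≅ Z^20.

∂_1: C_1 → C_0 maps an edge to its endpoints' difference, ∂[p,q] = q − p. For instance
  ∂QV = V − Q.
This gives a 10×30 integer matrix of rank 9; reducing to Smith normal form yields diagonal entries (1,1,1,1,1,1,1,1,1).

Boundary ∂_2: C_2 → C_1 maps a triangle to the signed sum of its edges. For instance
  ∂RVW = VW − RW + RV,
  ∂UVX = VX − UX + UV.
The 30×20 boundary matrix has rank 20 and Smith normal form diag(1,1,1,1,1,1,1,1,1,1,1,1,1,1,1,1,1,1,1,2).

Now H_k = ker ∂_k / im ∂_{k+1}, so:

  H_1: rank ker ∂_1 − rank ∂_2 = (30 − 9) − 20 = 1, and ∂_2 has invariant factor 2 > 1, so H_1 = Z × Z/2.

H_1 = Z × Z/2.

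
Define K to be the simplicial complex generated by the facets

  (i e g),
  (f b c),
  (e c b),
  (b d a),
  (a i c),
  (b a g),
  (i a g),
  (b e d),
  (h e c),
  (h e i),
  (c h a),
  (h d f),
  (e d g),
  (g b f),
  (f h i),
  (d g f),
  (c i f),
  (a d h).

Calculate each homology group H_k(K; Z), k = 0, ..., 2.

K has 9 vertices, 27 edges, 18 triangles.
rank ∂_0 = 0, rank ∂_1 = 8 ⇒ b_0 = 9 − 0 − 8 = 1; all invariant factors of ∂_1 are 1 so no torsion. So H_0 = Z.
rank ∂_1 = 8, rank ∂_2 = 18 ⇒ b_1 = 27 − 8 − 18 = 1; ∂_2 has invariant factor(s) [2] giving torsion. So H_1 = Z ⊕ Z_2.
rank ∂_2 = 18, rank ∂_3 = 0 ⇒ b_2 = 18 − 18 − 0 = 0. So H_2 = 0.

H_0 = Z,  H_1 = Z ⊕ Z_2,  H_2 = 0.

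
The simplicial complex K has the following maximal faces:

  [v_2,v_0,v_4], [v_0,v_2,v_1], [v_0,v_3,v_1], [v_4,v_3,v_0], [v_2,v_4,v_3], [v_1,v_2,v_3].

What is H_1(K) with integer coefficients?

H_1 ≅ 0.

Take the total order v_0 < v_1 < v_2 < v_3 < v_4 on the vertex set. Then K (dimension 2) consists of the simplices:

  0-simplices (5): [v_0], [v_1], [v_2], [v_3], [v_4]
  1-simplices (9): [v_0,v_1], [v_0,v_2], [v_0,v_3], [v_0,v_4], [v_1,v_2], [v_1,v_3], [v_2,v_3], [v_2,v_4], [v_3,v_4]
  2-simplices (6): [v_0,v_1,v_2], [v_0,v_1,v_3], [v_0,v_2,v_4], [v_0,v_3,v_4], [v_1,v_2,v_3], [v_2,v_3,v_4]

giving chain groups C_0 ≅ Z^5, C_1 ≅ Z^9, C_2 ≅ Z^6.

The boundary map ∂_1: C_1 → C_0 maps an edge to its endpoints' difference, ∂[p,q] = q − p. For instance
  ∂[v_0,v_4] = [v_4] − [v_0].
The 5×9 boundary matrix has rank 4 and Smith normal form diag(1,1,1,1).

∂_2: C_2 → C_1 sends each 2-simplex [p,q,r] to [q,r] − [p,r] + [p,q]. For instance
  ∂[v_0,v_3,v_4] = [v_3,v_4] − [v_0,v_4] + [v_0,v_3],
  ∂[v_0,v_2,v_4] = [v_2,v_4] − [v_0,v_4] + [v_0,v_2].
The 9×6 boundary matrix has rank 5 and Smith normal form diag(1,1,1,1,1).

Computing H_k = (kernel of ∂_k) / (image of ∂_{k+1}):

  H_1: rank ker ∂_1 − rank ∂_2 = (9 − 4) − 5 = 0, and the invariant factors of ∂_2 are all 1, so H_1 ≅ 0.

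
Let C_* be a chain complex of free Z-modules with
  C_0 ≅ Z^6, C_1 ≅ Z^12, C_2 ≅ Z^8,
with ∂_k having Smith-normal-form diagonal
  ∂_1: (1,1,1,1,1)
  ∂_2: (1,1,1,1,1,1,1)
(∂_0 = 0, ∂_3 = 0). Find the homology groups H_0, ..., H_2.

H_0 = Z,  H_1 = 0,  H_2 = Z.

H_0: b_0 = 6 − 0 − 5 = 1; torsion from ∂_1 factors > 1: none. So H_0 = Z.
H_1: b_1 = 12 − 5 − 7 = 0; torsion from ∂_2 factors > 1: none. So H_1 = 0.
H_2: b_2 = 8 − 7 − 0 = 1; torsion from ∂_3 factors > 1: none. So H_2 = Z.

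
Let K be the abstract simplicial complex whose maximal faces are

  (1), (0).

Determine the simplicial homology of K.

H_0 = Z^2.

Take the total order 0 < 1 on the vertex set. Then K (dimension 0) consists of the simplices:

  0-simplices (2): [0], [1]

giving chain groups C_0 ≅ Z^2.

Now H_k = ker ∂_k / im ∂_{k+1}, so:

  H_0: rank C_0 − rank ∂_1 = 2 − 0 = 2, and there is no ∂_1, so H_0 = Z^2.

(K is a triangulation of a set of 2 points.)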